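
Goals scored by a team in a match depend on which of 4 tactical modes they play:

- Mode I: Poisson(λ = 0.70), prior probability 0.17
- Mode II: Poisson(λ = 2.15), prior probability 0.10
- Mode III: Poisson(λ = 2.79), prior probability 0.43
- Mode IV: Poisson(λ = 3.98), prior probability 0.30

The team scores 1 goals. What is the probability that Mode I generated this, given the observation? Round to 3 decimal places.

0.328

The responsibility of component k is P(Z=k) f_k(x) divided by Σ_j P(Z=j) f_j(x).
Poisson probabilities:
  f_I = 0.34761
  f_II = 0.250441
  f_III = 0.171365
  f_IV = 0.0743688
Multiply by the mixture weights:
  P(Z=I)·f_I = 0.17 × 0.34761 = 0.0590937
  P(Z=II)·f_II = 0.10 × 0.250441 = 0.0250441
  P(Z=III)·f_III = 0.43 × 0.171365 = 0.073687
  P(Z=IV)·f_IV = 0.30 × 0.0743688 = 0.0223107
Sum: 0.0590937 + 0.0250441 + 0.073687 + 0.0223107 = 0.180135
P(Mode I | the observation) ≈ 0.328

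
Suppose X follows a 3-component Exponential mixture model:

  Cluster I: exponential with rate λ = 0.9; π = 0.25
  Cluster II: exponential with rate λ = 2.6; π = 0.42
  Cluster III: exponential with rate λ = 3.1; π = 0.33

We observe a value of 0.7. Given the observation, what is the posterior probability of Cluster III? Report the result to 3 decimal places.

0.282

Posterior ∝ prior × likelihood, so P(k | x) ∝ w_k f_k(x); normalise over all components.
Exponential densities:
  f_I = 0.9·e^(−0.9·0.7) = 0.9·e^(−0.6300) = 0.479333
  f_II = 2.6·e^(−2.6·0.7) = 2.6·e^(−1.8200) = 0.421267
  f_III = 3.1·e^(−3.1·0.7) = 3.1·e^(−2.1700) = 0.353951
Multiply by the mixture weights:
  w_I·f_I = 0.25 × 0.479333 = 0.119833
  w_II·f_II = 0.42 × 0.421267 = 0.176932
  w_III·f_III = 0.33 × 0.353951 = 0.116804
Sum: 0.119833 + 0.176932 + 0.116804 = 0.413569
So the posterior for Cluster III is 0.116804 / 0.413569 ≈ 0.282.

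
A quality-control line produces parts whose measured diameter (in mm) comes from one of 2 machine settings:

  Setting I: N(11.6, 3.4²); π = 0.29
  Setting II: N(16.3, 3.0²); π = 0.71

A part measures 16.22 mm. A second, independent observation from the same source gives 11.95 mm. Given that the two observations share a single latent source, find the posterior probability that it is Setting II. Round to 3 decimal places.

Posterior ∝ prior × likelihood, so P(k | x) ∝ π_k f_k(x); normalise over all components.
Since both observations come from the same component, the likelihood for component k is f_k(x₁)·f_k(x₂).
  f_I = [0.0466112] × [0.116716] = 0.00544027
  f_II = [0.132933] × [0.0464769] = 0.00617833
Weight by the priors:
  π_I·f_I = 0.29 × 0.00544027 = 0.00157768
  π_II·f_II = 0.71 × 0.00617833 = 0.00438661
Evidence: 0.00157768 + 0.00438661 = 0.00596429
So the posterior for Setting II is 0.00438661 / 0.00596429 ≈ 0.735.

0.735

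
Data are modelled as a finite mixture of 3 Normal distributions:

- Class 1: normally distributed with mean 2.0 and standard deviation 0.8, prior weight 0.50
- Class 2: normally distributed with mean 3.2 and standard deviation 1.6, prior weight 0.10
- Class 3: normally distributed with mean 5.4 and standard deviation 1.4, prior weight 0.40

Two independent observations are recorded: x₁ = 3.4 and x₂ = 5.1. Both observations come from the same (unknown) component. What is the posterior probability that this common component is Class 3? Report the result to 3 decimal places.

0.789

Posterior ∝ prior × likelihood, so P(k | x) ∝ π_k f_k(x); normalise over all components.
Since both observations come from the same component, the likelihood for component k is f_k(x₁)·f_k(x₂).
  p_1 = [(1/(0.8·√(2π)))·exp(−(3.4−2.0)²/(2·0.8²)) = 0.498678·exp(-1.53125) = 0.107847] × [0.000273665] = 2.95138e-05
  p_2 = [(1/(1.6·√(2π)))·exp(−(3.4−3.2)²/(2·1.6²)) = 0.249339·exp(-0.00781) = 0.247399] × [0.123191] = 0.0304772
  p_3 = [(1/(1.4·√(2π)))·exp(−(3.4−5.4)²/(2·1.4²)) = 0.284959·exp(-1.02041) = 0.102713] × [0.278491] = 0.0286046
Weight by the priors:
  π_1·p_1 = 0.50 × 2.95138e-05 = 1.47569e-05
  π_2·p_2 = 0.10 × 0.0304772 = 0.00304772
  π_3·p_3 = 0.40 × 0.0286046 = 0.0114418
Normaliser: 1.47569e-05 + 0.00304772 + 0.0114418 = 0.0145043
Responsibility of Class 3: 0.0114418 / 0.0145043 ≈ 0.789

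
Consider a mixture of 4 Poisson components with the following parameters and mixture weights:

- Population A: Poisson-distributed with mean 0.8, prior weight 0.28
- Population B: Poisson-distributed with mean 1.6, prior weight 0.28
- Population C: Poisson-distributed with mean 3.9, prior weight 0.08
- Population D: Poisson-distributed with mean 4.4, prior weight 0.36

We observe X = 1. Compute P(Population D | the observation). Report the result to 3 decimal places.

0.090

P(component k | x) = P(Z=k)·f_k(x) / marginal(x), where marginal(x) = Σ_j P(Z=j)·f_j(x).
Poisson probabilities:
  f_A = e^(−0.8)·0.8^1/1! = 0.359463
  f_B = e^(−1.6)·1.6^1/1! = 0.323034
  f_C = e^(−3.9)·3.9^1/1! = 0.0789435
  f_D = e^(−4.4)·4.4^1/1! = 0.0540203
Multiply by the mixture weights:
  P(Z=A)·f_A = 0.28 × 0.359463 = 0.10065
  P(Z=B)·f_B = 0.28 × 0.323034 = 0.0904496
  P(Z=C)·f_C = 0.08 × 0.0789435 = 0.00631548
  P(Z=D)·f_D = 0.36 × 0.0540203 = 0.0194473
Normaliser: 0.10065 + 0.0904496 + 0.00631548 + 0.0194473 = 0.216862
So the posterior for Population D is 0.0194473 / 0.216862 ≈ 0.090.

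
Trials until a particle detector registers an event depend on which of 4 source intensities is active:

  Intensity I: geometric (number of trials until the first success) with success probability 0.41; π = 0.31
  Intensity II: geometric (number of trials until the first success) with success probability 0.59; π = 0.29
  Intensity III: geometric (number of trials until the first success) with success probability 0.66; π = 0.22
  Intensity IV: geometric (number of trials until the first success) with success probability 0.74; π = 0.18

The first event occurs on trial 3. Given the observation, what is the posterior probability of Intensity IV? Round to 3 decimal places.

P(component k | x) = w_k·f_k(x) / marginal(x), where marginal(x) = Σ_j w_j·f_j(x).
Geometric probabilities:
  f_I = 0.41·(1−0.41)^2 = 0.41·0.3481 = 0.142721
  f_II = 0.59·(1−0.59)^2 = 0.59·0.1681 = 0.099179
  f_III = 0.66·(1−0.66)^2 = 0.66·0.1156 = 0.076296
  f_IV = 0.74·(1−0.74)^2 = 0.74·0.0676 = 0.050024
Weight by the priors:
  w_I·f_I = 0.31 × 0.142721 = 0.0442435
  w_II·f_II = 0.29 × 0.099179 = 0.0287619
  w_III·f_III = 0.22 × 0.076296 = 0.0167851
  w_IV·f_IV = 0.18 × 0.050024 = 0.00900432
Sum: 0.0442435 + 0.0287619 + 0.0167851 + 0.00900432 = 0.0987949
Responsibility of Intensity IV: 0.00900432 / 0.0987949 ≈ 0.091

0.091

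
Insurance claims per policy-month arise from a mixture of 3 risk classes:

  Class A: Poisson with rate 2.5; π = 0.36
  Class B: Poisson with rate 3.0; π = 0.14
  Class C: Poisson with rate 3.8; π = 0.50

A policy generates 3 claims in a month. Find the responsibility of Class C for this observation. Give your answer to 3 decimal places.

0.486

Apply Bayes' rule: the posterior for each component is proportional to its prior times its likelihood at x.
Evaluate each component's likelihood at the observed value:
  p_A = e^(−2.5)·2.5^3/3! = 0.213763
  p_B = e^(−3.0)·3.0^3/3! = 0.224042
  p_C = e^(−3.8)·3.8^3/3! = 0.204588
Multiply by the mixture weights:
  P(Z=A)·p_A = 0.36 × 0.213763 = 0.0769547
  P(Z=B)·p_B = 0.14 × 0.224042 = 0.0313659
  P(Z=C)·p_C = 0.50 × 0.204588 = 0.102294
Sum: 0.0769547 + 0.0313659 + 0.102294 = 0.210615
Responsibility of Class C: 0.102294 / 0.210615 ≈ 0.486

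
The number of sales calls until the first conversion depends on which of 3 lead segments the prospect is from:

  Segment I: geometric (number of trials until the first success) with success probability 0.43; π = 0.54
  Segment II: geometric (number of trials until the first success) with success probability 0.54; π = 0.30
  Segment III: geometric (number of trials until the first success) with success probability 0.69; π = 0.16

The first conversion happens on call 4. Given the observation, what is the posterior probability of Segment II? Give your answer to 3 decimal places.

0.254

P(component k | x) = P(Z=k)·f_k(x) / marginal(x), where marginal(x) = Σ_j P(Z=j)·f_j(x).
Component likelihoods at x = 4:
  p_I = 0.079633
  p_II = 0.0525614
  p_III = 0.0205558
Multiply by the mixture weights:
  P(Z=I)·p_I = 0.54 × 0.079633 = 0.0430018
  P(Z=II)·p_II = 0.30 × 0.0525614 = 0.0157684
  P(Z=III)·p_III = 0.16 × 0.0205558 = 0.00328893
Normaliser: 0.0430018 + 0.0157684 + 0.00328893 = 0.0620592
So the posterior for Segment II is 0.0157684 / 0.0620592 ≈ 0.254.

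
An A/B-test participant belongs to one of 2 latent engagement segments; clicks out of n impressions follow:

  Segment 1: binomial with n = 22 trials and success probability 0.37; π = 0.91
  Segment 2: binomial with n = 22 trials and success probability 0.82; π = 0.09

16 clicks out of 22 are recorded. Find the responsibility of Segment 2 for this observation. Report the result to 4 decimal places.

Apply Bayes' rule: the posterior for each component is proportional to its prior times its likelihood at x.
Binomial probabilities:
  L_1 = 0.000575553
  L_2 = 0.10604
Unnormalised posteriors:
  π_1·L_1 = 0.91 × 0.000575553 = 0.000523753
  π_2·L_2 = 0.09 × 0.10604 = 0.00954363
Denominator: 0.000523753 + 0.00954363 = 0.0100674
P(Segment 2 | data) ≈ 0.9480

0.9480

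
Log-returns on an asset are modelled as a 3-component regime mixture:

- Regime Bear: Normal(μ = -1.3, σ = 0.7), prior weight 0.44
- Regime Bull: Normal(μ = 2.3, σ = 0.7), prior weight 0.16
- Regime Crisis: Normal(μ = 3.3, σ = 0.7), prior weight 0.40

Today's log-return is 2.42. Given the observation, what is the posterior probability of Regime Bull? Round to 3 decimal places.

0.465

The responsibility of component k is P(Z=k) f_k(x) divided by Σ_j P(Z=j) f_j(x).
Evaluate each component's likelihood at the observed value:
  L_Bear = 4.19971e-07
  L_Bull = 0.561604
  L_Crisis = 0.258601
Unnormalised posteriors:
  P(Z=Bear)·L_Bear = 0.44 × 4.19971e-07 = 1.84787e-07
  P(Z=Bull)·L_Bull = 0.16 × 0.561604 = 0.0898567
  P(Z=Crisis)·L_Crisis = 0.40 × 0.258601 = 0.103441
Marginal: 1.84787e-07 + 0.0898567 + 0.103441 = 0.193297
So the posterior for Regime Bull is 0.0898567 / 0.193297 ≈ 0.465.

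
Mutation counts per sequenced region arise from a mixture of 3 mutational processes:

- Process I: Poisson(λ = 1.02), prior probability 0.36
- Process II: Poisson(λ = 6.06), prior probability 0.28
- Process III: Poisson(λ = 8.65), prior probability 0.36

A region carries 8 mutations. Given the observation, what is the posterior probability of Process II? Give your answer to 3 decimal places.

By Bayes' theorem, P(k | x) = π_k f_k(x) / Σ_j π_j f_j(x).
Poisson probabilities:
  f_I = 1.04785e-05
  f_II = 0.105302
  f_III = 0.136132
Weight by the priors:
  π_I·f_I = 0.36 × 1.04785e-05 = 3.77227e-06
  π_II·f_II = 0.28 × 0.105302 = 0.0294845
  π_III·f_III = 0.36 × 0.136132 = 0.0490076
Normaliser: 3.77227e-06 + 0.0294845 + 0.0490076 = 0.0784959
So the posterior for Process II is 0.0294845 / 0.0784959 ≈ 0.376.

0.376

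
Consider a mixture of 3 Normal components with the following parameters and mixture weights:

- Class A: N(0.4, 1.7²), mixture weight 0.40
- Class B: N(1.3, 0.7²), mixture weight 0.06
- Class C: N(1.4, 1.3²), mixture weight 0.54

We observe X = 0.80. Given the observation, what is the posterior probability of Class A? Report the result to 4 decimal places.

By Bayes' theorem, P(k | x) = π_k f_k(x) / Σ_j π_j f_j(x).
Component likelihoods at x = 0.80:
  L_A = (1/(1.7·√(2π)))·exp(−(0.80−0.4)²/(2·1.7²)) = 0.234672·exp(-0.02768) = 0.228265
  L_B = (1/(0.7·√(2π)))·exp(−(0.80−1.3)²/(2·0.7²)) = 0.569918·exp(-0.25510) = 0.441593
  L_C = (1/(1.3·√(2π)))·exp(−(0.80−1.4)²/(2·1.3²)) = 0.306879·exp(-0.10651) = 0.275874
Weight by the priors:
  π_A·L_A = 0.40 × 0.228265 = 0.091306
  π_B·L_B = 0.06 × 0.441593 = 0.0264956
  π_C·L_C = 0.54 × 0.275874 = 0.148972
Sum: 0.091306 + 0.0264956 + 0.148972 = 0.266773
P(Class A | data) ≈ 0.3423

0.3423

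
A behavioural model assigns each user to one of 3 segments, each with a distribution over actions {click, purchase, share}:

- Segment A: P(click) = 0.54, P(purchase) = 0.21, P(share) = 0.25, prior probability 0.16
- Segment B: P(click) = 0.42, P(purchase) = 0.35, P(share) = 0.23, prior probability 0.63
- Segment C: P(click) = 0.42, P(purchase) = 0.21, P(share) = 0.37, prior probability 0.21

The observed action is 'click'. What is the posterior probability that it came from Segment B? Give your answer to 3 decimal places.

By Bayes' theorem, P(k | x) = π_k f_k(x) / Σ_j π_j f_j(x).
Categorical probabilities:
  f_A = P(click | comp) = 0.54
  f_B = P(click | comp) = 0.42
  f_C = P(click | comp) = 0.42
Weight by the priors:
  π_A·f_A = 0.16 × 0.54 = 0.0864
  π_B·f_B = 0.63 × 0.42 = 0.2646
  π_C·f_C = 0.21 × 0.42 = 0.0882
Marginal: 0.0864 + 0.2646 + 0.0882 = 0.4392
P(Segment B | x) ≈ 0.602

0.602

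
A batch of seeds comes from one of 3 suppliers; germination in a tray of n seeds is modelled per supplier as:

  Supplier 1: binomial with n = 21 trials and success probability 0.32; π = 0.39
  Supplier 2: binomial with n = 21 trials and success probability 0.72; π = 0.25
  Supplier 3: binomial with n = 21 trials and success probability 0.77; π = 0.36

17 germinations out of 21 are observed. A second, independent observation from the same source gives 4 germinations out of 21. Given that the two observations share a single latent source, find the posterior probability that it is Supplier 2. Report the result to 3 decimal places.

The responsibility of component k is π_k f_k(x) divided by Σ_j π_j f_j(x).
Since both observations come from the same component, the likelihood for component k is f_k(x₁)·f_k(x₂).
  p_1 = [C(21,17)·0.32^17·0.68^4 = 5985·3.86856e-09·0.213814 = 4.9505e-06] × [0.0891899] = 4.41535e-07
  p_2 = [C(21,17)·0.72^17·0.28^4 = 5985·0.00375537·0.00614656 = 0.138149] × [6.42807e-07] = 8.88034e-08
  p_3 = [C(21,17)·0.77^17·0.23^4 = 5985·0.0117582·0.00279841 = 0.196933] × [2.96757e-08] = 5.84411e-09
Unnormalised posteriors:
  π_1·p_1 = 0.39 × 4.41535e-07 = 1.72199e-07
  π_2·p_2 = 0.25 × 8.88034e-08 = 2.22008e-08
  π_3·p_3 = 0.36 × 5.84411e-09 = 2.10388e-09
Sum: 1.72199e-07 + 2.22008e-08 + 2.10388e-09 = 1.96503e-07
P(Supplier 2 | x₁, x₂) ≈ 0.113

0.113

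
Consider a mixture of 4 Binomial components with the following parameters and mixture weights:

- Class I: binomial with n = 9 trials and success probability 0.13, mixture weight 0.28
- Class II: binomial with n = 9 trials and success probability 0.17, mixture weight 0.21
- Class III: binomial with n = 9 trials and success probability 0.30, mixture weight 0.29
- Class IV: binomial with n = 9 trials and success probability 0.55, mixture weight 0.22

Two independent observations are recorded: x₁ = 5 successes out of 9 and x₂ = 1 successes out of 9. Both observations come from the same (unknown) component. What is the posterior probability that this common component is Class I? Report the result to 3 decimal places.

0.061

Posterior ∝ prior × likelihood, so P(k | x) ∝ P(Z=k) f_k(x); normalise over all components.
Since both observations come from the same component, the likelihood for component k is f_k(x₁)·f_k(x₂).
  L_I = [C(9,5)·0.13^5·0.87^4 = 126·3.71293e-05·0.572898 = 0.00268018] × [0.384008] = 0.00102921
  L_II = [C(9,5)·0.17^5·0.83^4 = 126·0.000141986·0.474583 = 0.00849039] × [0.344601] = 0.00292579
  L_III = [C(9,5)·0.30^5·0.70^4 = 126·0.00243·0.2401 = 0.0735138] × [0.15565] = 0.0114424
  L_IV = [C(9,5)·0.55^5·0.45^4 = 126·0.0503284·0.0410062 = 0.260036] × [0.00832349] = 0.00216441
Prior × likelihood for each component:
  P(Z=I)·L_I = 0.28 × 0.00102921 = 0.000288179
  P(Z=II)·L_II = 0.21 × 0.00292579 = 0.000614417
  P(Z=III)·L_III = 0.29 × 0.0114424 = 0.0033183
  P(Z=IV)·L_IV = 0.22 × 0.00216441 = 0.00047617
Evidence: 0.000288179 + 0.000614417 + 0.0033183 + 0.00047617 = 0.00469706
Responsibility of Class I: 0.000288179 / 0.00469706 ≈ 0.061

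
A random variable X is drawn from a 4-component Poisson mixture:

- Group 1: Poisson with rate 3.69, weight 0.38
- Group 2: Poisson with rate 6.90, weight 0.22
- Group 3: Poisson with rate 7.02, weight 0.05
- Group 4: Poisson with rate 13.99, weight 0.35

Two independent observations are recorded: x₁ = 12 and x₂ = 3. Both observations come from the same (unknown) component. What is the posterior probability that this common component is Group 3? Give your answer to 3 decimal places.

0.170

Apply Bayes' rule: the posterior for each component is proportional to its prior times its likelihood at x.
Since both observations come from the same component, the likelihood for component k is f_k(x₁)·f_k(x₂).
  L_1 = [e^(−3.69)·3.69^12/12! = 0.000332225] × [0.209113] = 6.94727e-05
  L_2 = [e^(−6.90)·6.90^12/12! = 0.0245031] × [0.0551778] = 0.00135202
  L_3 = [e^(−7.02)·7.02^12/12! = 0.0267277] × [0.0515363] = 0.00137744
  L_4 = [e^(−13.99)·13.99^12/12! = 0.0985589] × [0.000383285] = 3.77762e-05
Weight by the priors:
  P(Z=1)·L_1 = 0.38 × 6.94727e-05 = 2.63996e-05
  P(Z=2)·L_2 = 0.22 × 0.00135202 = 0.000297445
  P(Z=3)·L_3 = 0.05 × 0.00137744 = 6.88722e-05
  P(Z=4)·L_4 = 0.35 × 3.77762e-05 = 1.32217e-05
Normaliser: 2.63996e-05 + 0.000297445 + 6.88722e-05 + 1.32217e-05 = 0.000405939
So the posterior for Group 3 is 6.88722e-05 / 0.000405939 ≈ 0.170.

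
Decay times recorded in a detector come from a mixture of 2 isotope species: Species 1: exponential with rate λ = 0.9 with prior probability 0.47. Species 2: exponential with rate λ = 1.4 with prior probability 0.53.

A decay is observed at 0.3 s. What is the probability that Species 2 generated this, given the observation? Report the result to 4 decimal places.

Apply Bayes' rule: the posterior for each component is proportional to its prior times its likelihood at x.
Evaluate each component's likelihood at the observed value:
  p_1 = 0.9·e^(−0.9·0.3) = 0.9·e^(−0.2700) = 0.687042
  p_2 = 1.4·e^(−1.4·0.3) = 1.4·e^(−0.4200) = 0.919866
Unnormalised posteriors:
  π_1·p_1 = 0.47 × 0.687042 = 0.32291
  π_2·p_2 = 0.53 × 0.919866 = 0.487529
Sum: 0.32291 + 0.487529 = 0.810438
Responsibility of Species 2: 0.487529 / 0.810438 ≈ 0.6016

0.6016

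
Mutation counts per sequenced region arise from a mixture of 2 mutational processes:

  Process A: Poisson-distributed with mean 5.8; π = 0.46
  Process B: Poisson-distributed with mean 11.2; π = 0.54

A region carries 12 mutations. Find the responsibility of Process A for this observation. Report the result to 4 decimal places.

0.0656

The responsibility of component k is P(Z=k) f_k(x) divided by Σ_j P(Z=j) f_j(x).
Component likelihoods at x = 12 mutations:
  f_A = e^(−5.8)·5.8^12/12! = 0.0091599
  f_B = e^(−11.2)·11.2^12/12! = 0.11122
Unnormalised posteriors:
  P(Z=A)·f_A = 0.46 × 0.0091599 = 0.00421356
  P(Z=B)·f_B = 0.54 × 0.11122 = 0.0600586
Normaliser: 0.00421356 + 0.0600586 = 0.0642721
So the posterior for Process A is 0.00421356 / 0.0642721 ≈ 0.0656.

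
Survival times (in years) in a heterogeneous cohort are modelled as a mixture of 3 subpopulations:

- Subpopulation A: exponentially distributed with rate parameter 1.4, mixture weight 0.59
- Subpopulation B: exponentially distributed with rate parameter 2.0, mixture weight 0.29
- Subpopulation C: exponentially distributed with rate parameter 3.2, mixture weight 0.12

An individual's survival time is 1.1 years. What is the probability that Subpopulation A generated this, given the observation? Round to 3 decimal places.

P(component k | x) = π_k·f_k(x) / marginal(x), where marginal(x) = Σ_j π_j·f_j(x).
Evaluate each component's likelihood at the observed value:
  L_A = 1.4·e^(−1.4·1.1) = 1.4·e^(−1.5400) = 0.300134
  L_B = 2.0·e^(−2.0·1.1) = 2.0·e^(−2.2000) = 0.221606
  L_C = 3.2·e^(−3.2·1.1) = 3.2·e^(−3.5200) = 0.0947182
Multiply by the mixture weights:
  π_A·L_A = 0.59 × 0.300134 = 0.177079
  π_B·L_B = 0.29 × 0.221606 = 0.0642658
  π_C·L_C = 0.12 × 0.0947182 = 0.0113662
Normaliser: 0.177079 + 0.0642658 + 0.0113662 = 0.252711
So the posterior for Subpopulation A is 0.177079 / 0.252711 ≈ 0.701.

0.701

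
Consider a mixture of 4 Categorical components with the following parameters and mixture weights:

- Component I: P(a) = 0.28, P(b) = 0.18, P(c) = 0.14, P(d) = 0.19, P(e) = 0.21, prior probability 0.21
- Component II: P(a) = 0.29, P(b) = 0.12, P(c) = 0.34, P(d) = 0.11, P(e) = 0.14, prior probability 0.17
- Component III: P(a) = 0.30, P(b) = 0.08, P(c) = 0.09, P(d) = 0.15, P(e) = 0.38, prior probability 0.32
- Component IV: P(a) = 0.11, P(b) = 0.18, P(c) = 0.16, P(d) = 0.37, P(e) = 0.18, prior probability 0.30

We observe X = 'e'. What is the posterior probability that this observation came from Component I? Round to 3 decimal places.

The responsibility of component k is w_k f_k(x) divided by Σ_j w_j f_j(x).
Categorical probabilities:
  p_I = P(e | comp) = 0.21
  p_II = P(e | comp) = 0.14
  p_III = P(e | comp) = 0.38
  p_IV = P(e | comp) = 0.18
Unnormalised posteriors:
  w_I·p_I = 0.21 × 0.21 = 0.0441
  w_II·p_II = 0.17 × 0.14 = 0.0238
  w_III·p_III = 0.32 × 0.38 = 0.1216
  w_IV·p_IV = 0.30 × 0.18 = 0.054
Sum: 0.0441 + 0.0238 + 0.1216 + 0.054 = 0.2435
P(Component I | the observation) ≈ 0.181

0.181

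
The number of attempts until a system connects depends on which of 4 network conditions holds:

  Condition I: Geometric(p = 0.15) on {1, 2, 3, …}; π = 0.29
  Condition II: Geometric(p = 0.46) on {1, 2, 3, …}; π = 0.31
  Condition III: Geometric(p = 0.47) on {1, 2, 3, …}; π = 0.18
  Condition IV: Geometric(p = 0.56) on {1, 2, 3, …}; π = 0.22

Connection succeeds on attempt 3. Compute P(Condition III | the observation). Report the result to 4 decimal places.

Posterior ∝ prior × likelihood, so P(k | x) ∝ π_k f_k(x); normalise over all components.
Evaluate each component's likelihood at the observed value:
  f_I = 0.108375
  f_II = 0.134136
  f_III = 0.132023
  f_IV = 0.108416
Multiply by the mixture weights:
  π_I·f_I = 0.29 × 0.108375 = 0.0314287
  π_II·f_II = 0.31 × 0.134136 = 0.0415822
  π_III·f_III = 0.18 × 0.132023 = 0.0237641
  π_IV·f_IV = 0.22 × 0.108416 = 0.0238515
Normaliser: 0.0314287 + 0.0415822 + 0.0237641 + 0.0238515 = 0.120627
P(Condition III | data) ≈ 0.1970

0.1970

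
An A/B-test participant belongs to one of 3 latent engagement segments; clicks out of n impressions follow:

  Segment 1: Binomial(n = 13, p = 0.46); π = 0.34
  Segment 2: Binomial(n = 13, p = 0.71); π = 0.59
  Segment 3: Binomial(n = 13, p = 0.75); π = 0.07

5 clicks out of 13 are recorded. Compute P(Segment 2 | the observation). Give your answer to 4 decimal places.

Posterior ∝ prior × likelihood, so P(k | x) ∝ w_k f_k(x); normalise over all components.
Binomial probabilities:
  f_1 = C(13,5)·0.46^5·0.54^8 = 1287·0.0205963·0.0072302 = 0.191654
  f_2 = C(13,5)·0.71^5·0.29^8 = 1287·0.180423·5.00246e-05 = 0.0116159
  f_3 = C(13,5)·0.75^5·0.25^8 = 1287·0.237305·1.52588e-05 = 0.0046602
Prior × likelihood for each component:
  w_1·f_1 = 0.34 × 0.191654 = 0.0651623
  w_2·f_2 = 0.59 × 0.0116159 = 0.0068534
  w_3·f_3 = 0.07 × 0.0046602 = 0.000326214
Normaliser: 0.0651623 + 0.0068534 + 0.000326214 = 0.072342
Responsibility of Segment 2: 0.0068534 / 0.072342 ≈ 0.0947

0.0947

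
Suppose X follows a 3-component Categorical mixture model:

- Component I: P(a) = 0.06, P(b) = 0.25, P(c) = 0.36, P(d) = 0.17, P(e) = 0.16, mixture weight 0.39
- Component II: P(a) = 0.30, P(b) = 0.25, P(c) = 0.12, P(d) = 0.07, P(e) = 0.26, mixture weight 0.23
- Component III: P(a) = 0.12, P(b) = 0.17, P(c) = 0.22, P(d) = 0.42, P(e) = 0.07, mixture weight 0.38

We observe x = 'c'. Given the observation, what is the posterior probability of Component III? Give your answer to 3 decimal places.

0.332

By Bayes' theorem, P(k | x) = π_k f_k(x) / Σ_j π_j f_j(x).
Component likelihoods at x = 'c':
  L_I = P(c | comp) = 0.36
  L_II = P(c | comp) = 0.12
  L_III = P(c | comp) = 0.22
Prior × likelihood for each component:
  π_I·L_I = 0.39 × 0.36 = 0.1404
  π_II·L_II = 0.23 × 0.12 = 0.0276
  π_III·L_III = 0.38 × 0.22 = 0.0836
Marginal: 0.1404 + 0.0276 + 0.0836 = 0.2516
Responsibility of Component III: 0.0836 / 0.2516 ≈ 0.332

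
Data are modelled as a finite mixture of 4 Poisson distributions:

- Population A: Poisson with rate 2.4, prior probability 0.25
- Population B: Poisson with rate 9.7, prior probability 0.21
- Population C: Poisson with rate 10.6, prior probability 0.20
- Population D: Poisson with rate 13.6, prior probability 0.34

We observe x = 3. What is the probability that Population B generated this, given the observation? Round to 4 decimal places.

0.0354

The responsibility of component k is w_k f_k(x) divided by Σ_j w_j f_j(x).
Evaluate each component's likelihood at the observed value:
  p_A = e^(−2.4)·2.4^3/3! = 0.209014
  p_B = e^(−9.7)·9.7^3/3! = 0.00932197
  p_C = e^(−10.6)·10.6^3/3! = 0.00494589
  p_D = e^(−13.6)·13.6^3/3! = 0.000520068
Prior × likelihood for each component:
  w_A·p_A = 0.25 × 0.209014 = 0.0522535
  w_B·p_B = 0.21 × 0.00932197 = 0.00195761
  w_C·p_C = 0.20 × 0.00494589 = 0.000989179
  w_D·p_D = 0.34 × 0.000520068 = 0.000176823
Sum: 0.0522535 + 0.00195761 + 0.000989179 + 0.000176823 = 0.0553772
Responsibility of Population B: 0.00195761 / 0.0553772 ≈ 0.0354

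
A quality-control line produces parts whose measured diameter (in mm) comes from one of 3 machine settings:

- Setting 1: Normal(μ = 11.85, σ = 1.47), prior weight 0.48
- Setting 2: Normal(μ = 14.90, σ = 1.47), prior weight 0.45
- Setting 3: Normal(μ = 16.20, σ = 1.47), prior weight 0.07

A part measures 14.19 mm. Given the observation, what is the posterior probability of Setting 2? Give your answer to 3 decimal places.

By Bayes' theorem, P(k | x) = w_k f_k(x) / Σ_j w_j f_j(x).
Normal densities:
  f_1 = (1/(1.47·√(2π)))·exp(−(14.19−11.85)²/(2·1.47²)) = 0.271389·exp(-1.26697) = 0.0764458
  f_2 = (1/(1.47·√(2π)))·exp(−(14.19−14.90)²/(2·1.47²)) = 0.271389·exp(-0.11664) = 0.241511
  f_3 = (1/(1.47·√(2π)))·exp(−(14.19−16.20)²/(2·1.47²)) = 0.271389·exp(-0.93482) = 0.106563
Prior × likelihood for each component:
  w_1·f_1 = 0.48 × 0.0764458 = 0.036694
  w_2·f_2 = 0.45 × 0.241511 = 0.10868
  w_3·f_3 = 0.07 × 0.106563 = 0.0074594
Normaliser: 0.036694 + 0.10868 + 0.0074594 = 0.152833
P(Setting 2 | data) ≈ 0.711

0.711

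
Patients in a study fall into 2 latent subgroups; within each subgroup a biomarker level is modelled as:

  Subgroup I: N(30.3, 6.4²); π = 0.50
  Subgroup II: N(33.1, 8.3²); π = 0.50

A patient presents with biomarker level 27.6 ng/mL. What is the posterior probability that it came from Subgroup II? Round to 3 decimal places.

Apply Bayes' rule: the posterior for each component is proportional to its prior times its likelihood at x.
Evaluate each component's likelihood at the observed value:
  f_I = (1/(6.4·√(2π)))·exp(−(27.6−30.3)²/(2·6.4²)) = 0.062335·exp(-0.08899) = 0.0570273
  f_II = (1/(8.3·√(2π)))·exp(−(27.6−33.1)²/(2·8.3²)) = 0.048065·exp(-0.21955) = 0.0385906
Unnormalised posteriors:
  P(Z=I)·f_I = 0.50 × 0.0570273 = 0.0285136
  P(Z=II)·f_II = 0.50 × 0.0385906 = 0.0192953
Evidence: 0.0285136 + 0.0192953 = 0.0478089
P(Subgroup II | the observation) ≈ 0.404

0.404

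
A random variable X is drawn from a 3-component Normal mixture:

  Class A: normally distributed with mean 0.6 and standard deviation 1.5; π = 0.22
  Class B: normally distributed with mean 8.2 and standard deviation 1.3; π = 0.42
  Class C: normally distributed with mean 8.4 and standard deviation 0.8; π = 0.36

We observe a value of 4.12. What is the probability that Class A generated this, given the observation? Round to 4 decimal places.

Apply Bayes' rule: the posterior for each component is proportional to its prior times its likelihood at x.
Component likelihoods at x = 4.12:
  L_A = (1/(1.5·√(2π)))·exp(−(4.12−0.6)²/(2·1.5²)) = 0.265962·exp(-2.75342) = 0.0169443
  L_B = (1/(1.3·√(2π)))·exp(−(4.12−8.2)²/(2·1.3²)) = 0.306879·exp(-4.92497) = 0.00222884
  L_C = (1/(0.8·√(2π)))·exp(−(4.12−8.4)²/(2·0.8²)) = 0.498678·exp(-14.31125) = 3.03755e-07
Prior × likelihood for each component:
  π_A·L_A = 0.22 × 0.0169443 = 0.00372774
  π_B·L_B = 0.42 × 0.00222884 = 0.000936114
  π_C·L_C = 0.36 × 3.03755e-07 = 1.09352e-07
Sum: 0.00372774 + 0.000936114 + 1.09352e-07 = 0.00466396
P(Class A | 4.12) ≈ 0.7993

0.7993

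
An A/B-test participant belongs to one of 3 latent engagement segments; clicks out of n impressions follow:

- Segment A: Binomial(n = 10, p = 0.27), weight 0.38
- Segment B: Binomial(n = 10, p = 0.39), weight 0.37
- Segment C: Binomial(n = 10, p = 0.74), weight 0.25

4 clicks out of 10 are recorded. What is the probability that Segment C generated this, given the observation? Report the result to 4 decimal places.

P(component k | x) = w_k·f_k(x) / marginal(x), where marginal(x) = Σ_j w_j·f_j(x).
Component likelihoods at x = 4 clicks out of 10:
  L_A = C(10,4)·0.27^4·0.73^6 = 210·0.00531441·0.151334 = 0.168893
  L_B = C(10,4)·0.39^4·0.61^6 = 210·0.0231344·0.0515204 = 0.250298
  L_C = C(10,4)·0.74^4·0.26^6 = 210·0.299866·0.000308916 = 0.019453
Multiply by the mixture weights:
  w_A·L_A = 0.38 × 0.168893 = 0.0641793
  w_B·L_B = 0.37 × 0.250298 = 0.0926101
  w_C·L_C = 0.25 × 0.019453 = 0.00486325
Sum: 0.0641793 + 0.0926101 + 0.00486325 = 0.161653
Responsibility of Segment C: 0.00486325 / 0.161653 ≈ 0.0301

0.0301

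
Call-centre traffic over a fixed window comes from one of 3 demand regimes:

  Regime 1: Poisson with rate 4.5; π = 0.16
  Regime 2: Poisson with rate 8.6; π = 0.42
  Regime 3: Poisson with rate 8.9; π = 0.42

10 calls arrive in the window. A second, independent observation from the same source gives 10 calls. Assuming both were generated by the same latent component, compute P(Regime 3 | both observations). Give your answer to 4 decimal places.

Posterior ∝ prior × likelihood, so P(k | x) ∝ P(Z=k) f_k(x); normalise over all components.
Since both observations come from the same component, the likelihood for component k is f_k(x₁)·f_k(x₂).
  f_1 = [0.0104241] × [0.0104241] = 0.000108661
  f_2 = [0.112277] × [0.112277] = 0.012606
  f_3 = [0.117197] × [0.117197] = 0.0137351
Multiply by the mixture weights:
  P(Z=1)·f_1 = 0.16 × 0.000108661 = 1.73858e-05
  P(Z=2)·f_2 = 0.42 × 0.012606 = 0.00529453
  P(Z=3)·f_3 = 0.42 × 0.0137351 = 0.00576875
Normaliser: 1.73858e-05 + 0.00529453 + 0.00576875 = 0.0110807
P(Regime 3 | x) ≈ 0.5206

0.5206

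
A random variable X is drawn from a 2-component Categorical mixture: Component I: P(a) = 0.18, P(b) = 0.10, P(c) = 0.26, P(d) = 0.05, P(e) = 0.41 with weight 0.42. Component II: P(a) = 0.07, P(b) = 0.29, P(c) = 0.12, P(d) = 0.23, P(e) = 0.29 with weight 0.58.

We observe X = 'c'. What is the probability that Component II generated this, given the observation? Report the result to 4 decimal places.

By Bayes' theorem, P(k | x) = P(Z=k) f_k(x) / Σ_j P(Z=j) f_j(x).
Component likelihoods at x = 'c':
  f_I = P(c | comp) = 0.26
  f_II = P(c | comp) = 0.12
Weight by the priors:
  P(Z=I)·f_I = 0.42 × 0.26 = 0.1092
  P(Z=II)·f_II = 0.58 × 0.12 = 0.0696
Denominator: 0.1092 + 0.0696 = 0.1788
P(Component II | x) = 0.0696 / 0.1788 ≈ 0.3893

0.3893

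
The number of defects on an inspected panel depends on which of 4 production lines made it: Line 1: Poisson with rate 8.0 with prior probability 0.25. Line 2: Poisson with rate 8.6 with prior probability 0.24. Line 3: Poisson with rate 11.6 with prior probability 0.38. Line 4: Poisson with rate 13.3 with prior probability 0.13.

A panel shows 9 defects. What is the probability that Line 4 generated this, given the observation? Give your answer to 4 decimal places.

0.0732

The responsibility of component k is P(Z=k) f_k(x) divided by Σ_j P(Z=j) f_j(x).
Component likelihoods at x = 9 defects:
  f_1 = e^(−8.0)·8.0^9/9! = 0.124077
  f_2 = e^(−8.6)·8.6^9/9! = 0.130554
  f_3 = e^(−11.6)·11.6^9/9! = 0.0960601
  f_4 = e^(−13.3)·13.3^9/9! = 0.0600876
Prior × likelihood for each component:
  P(Z=1)·f_1 = 0.25 × 0.124077 = 0.0310192
  P(Z=2)·f_2 = 0.24 × 0.130554 = 0.031333
  P(Z=3)·f_3 = 0.38 × 0.0960601 = 0.0365028
  P(Z=4)·f_4 = 0.13 × 0.0600876 = 0.00781139
Evidence: 0.0310192 + 0.031333 + 0.0365028 + 0.00781139 = 0.106666
Responsibility of Line 4: 0.00781139 / 0.106666 ≈ 0.0732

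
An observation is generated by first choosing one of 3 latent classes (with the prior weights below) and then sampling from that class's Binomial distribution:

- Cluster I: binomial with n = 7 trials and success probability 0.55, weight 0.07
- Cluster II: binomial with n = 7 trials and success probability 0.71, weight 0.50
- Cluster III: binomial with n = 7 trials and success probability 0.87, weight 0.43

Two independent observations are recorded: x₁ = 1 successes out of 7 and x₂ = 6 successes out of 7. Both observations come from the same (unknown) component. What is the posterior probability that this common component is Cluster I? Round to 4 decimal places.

0.3338

The responsibility of component k is w_k f_k(x) divided by Σ_j w_j f_j(x).
Since both observations come from the same component, the likelihood for component k is f_k(x₁)·f_k(x₂).
  L_I = [0.0319695] × [0.087194] = 0.00278755
  L_II = [0.00295627] × [0.260044] = 0.00076876
  L_III = [2.93953e-05] × [0.3946] = 1.15994e-05
Unnormalised posteriors:
  w_I·L_I = 0.07 × 0.00278755 = 0.000195128
  w_II·L_II = 0.50 × 0.00076876 = 0.00038438
  w_III·L_III = 0.43 × 1.15994e-05 = 4.98773e-06
Denominator: 0.000195128 + 0.00038438 + 4.98773e-06 = 0.000584496
So the posterior for Cluster I is 0.000195128 / 0.000584496 ≈ 0.3338.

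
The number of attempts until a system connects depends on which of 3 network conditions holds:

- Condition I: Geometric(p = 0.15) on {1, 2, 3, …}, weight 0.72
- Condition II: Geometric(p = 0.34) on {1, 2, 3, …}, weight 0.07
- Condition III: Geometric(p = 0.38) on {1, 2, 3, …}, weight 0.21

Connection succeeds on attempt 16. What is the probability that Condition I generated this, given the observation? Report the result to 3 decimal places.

Apply Bayes' rule: the posterior for each component is proportional to its prior times its likelihood at x.
Evaluate each component's likelihood at the observed value:
  f_I = 0.15·(1−0.15)^15 = 0.15·0.0873542 = 0.0131031
  f_II = 0.34·(1−0.34)^15 = 0.34·0.00196408 = 0.000667787
  f_III = 0.38·(1−0.38)^15 = 0.38·0.00076891 = 0.000292186
Multiply by the mixture weights:
  P(Z=I)·f_I = 0.72 × 0.0131031 = 0.00943426
  P(Z=II)·f_II = 0.07 × 0.000667787 = 4.67451e-05
  P(Z=III)·f_III = 0.21 × 0.000292186 = 6.1359e-05
Normaliser: 0.00943426 + 4.67451e-05 + 6.1359e-05 = 0.00954236
P(Condition I | data) = 0.00943426 / 0.00954236 ≈ 0.989

0.989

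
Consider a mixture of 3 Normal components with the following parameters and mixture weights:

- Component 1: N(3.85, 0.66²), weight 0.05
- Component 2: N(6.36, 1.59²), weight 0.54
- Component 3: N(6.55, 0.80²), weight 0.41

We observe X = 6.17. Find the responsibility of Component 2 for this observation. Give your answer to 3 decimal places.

Posterior ∝ prior × likelihood, so P(k | x) ∝ π_k f_k(x); normalise over all components.
Component likelihoods at x = 6.17:
  p_1 = 0.00125381
  p_2 = 0.249122
  p_3 = 0.445478
Multiply by the mixture weights:
  π_1·p_1 = 0.05 × 0.00125381 = 6.26905e-05
  π_2·p_2 = 0.54 × 0.249122 = 0.134526
  π_3·p_3 = 0.41 × 0.445478 = 0.182646
Normaliser: 6.26905e-05 + 0.134526 + 0.182646 = 0.317235
So the posterior for Component 2 is 0.134526 / 0.317235 ≈ 0.424.

0.424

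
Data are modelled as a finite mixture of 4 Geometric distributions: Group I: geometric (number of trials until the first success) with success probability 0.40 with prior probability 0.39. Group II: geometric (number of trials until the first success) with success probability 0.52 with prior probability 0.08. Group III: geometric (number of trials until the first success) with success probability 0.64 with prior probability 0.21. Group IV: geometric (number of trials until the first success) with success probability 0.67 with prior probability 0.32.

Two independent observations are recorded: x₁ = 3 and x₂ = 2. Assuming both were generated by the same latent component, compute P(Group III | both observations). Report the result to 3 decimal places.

0.160

Apply Bayes' rule: the posterior for each component is proportional to its prior times its likelihood at x.
Since both observations come from the same component, the likelihood for component k is f_k(x₁)·f_k(x₂).
  f_I = [0.40·(1−0.40)^2 = 0.40·0.36 = 0.144] × [0.24] = 0.03456
  f_II = [0.52·(1−0.52)^2 = 0.52·0.2304 = 0.119808] × [0.2496] = 0.0299041
  f_III = [0.64·(1−0.64)^2 = 0.64·0.1296 = 0.082944] × [0.2304] = 0.0191103
  f_IV = [0.67·(1−0.67)^2 = 0.67·0.1089 = 0.072963] × [0.2211] = 0.0161321
Weight by the priors:
  π_I·f_I = 0.39 × 0.03456 = 0.0134784
  π_II·f_II = 0.08 × 0.0299041 = 0.00239233
  π_III·f_III = 0.21 × 0.0191103 = 0.00401316
  π_IV·f_IV = 0.32 × 0.0161321 = 0.00516228
Sum: 0.0134784 + 0.00239233 + 0.00401316 + 0.00516228 = 0.0250462
P(Group III | data) = 0.00401316 / 0.0250462 ≈ 0.160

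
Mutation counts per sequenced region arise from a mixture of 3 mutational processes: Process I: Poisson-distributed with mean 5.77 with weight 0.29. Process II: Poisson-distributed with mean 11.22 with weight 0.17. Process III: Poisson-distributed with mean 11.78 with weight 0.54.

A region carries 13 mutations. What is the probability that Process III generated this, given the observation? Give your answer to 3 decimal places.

By Bayes' theorem, P(k | x) = w_k f_k(x) / Σ_j w_j f_j(x).
Poisson probabilities:
  L_I = e^(−5.77)·5.77^13/13! = 0.00393664
  L_II = e^(−11.22)·11.22^13/13! = 0.0961264
  L_III = e^(−11.78)·11.78^13/13! = 0.103424
Multiply by the mixture weights:
  w_I·L_I = 0.29 × 0.00393664 = 0.00114163
  w_II·L_II = 0.17 × 0.0961264 = 0.0163415
  w_III·L_III = 0.54 × 0.103424 = 0.0558487
Evidence: 0.00114163 + 0.0163415 + 0.0558487 = 0.0733318
So the posterior for Process III is 0.0558487 / 0.0733318 ≈ 0.762.

0.762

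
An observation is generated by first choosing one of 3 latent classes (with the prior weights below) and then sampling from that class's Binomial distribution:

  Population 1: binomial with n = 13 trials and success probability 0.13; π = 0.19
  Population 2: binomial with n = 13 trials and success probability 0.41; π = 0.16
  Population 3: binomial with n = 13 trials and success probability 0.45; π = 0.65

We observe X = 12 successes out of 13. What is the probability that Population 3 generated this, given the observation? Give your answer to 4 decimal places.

0.9205

By Bayes' theorem, P(k | x) = P(Z=k) f_k(x) / Σ_j P(Z=j) f_j(x).
Evaluate each component's likelihood at the observed value:
  f_1 = 2.63501e-10
  f_2 = 0.000173062
  f_3 = 0.000493011
Unnormalised posteriors:
  P(Z=1)·f_1 = 0.19 × 2.63501e-10 = 5.00653e-11
  P(Z=2)·f_2 = 0.16 × 0.000173062 = 2.76899e-05
  P(Z=3)·f_3 = 0.65 × 0.000493011 = 0.000320457
Denominator: 5.00653e-11 + 2.76899e-05 + 0.000320457 = 0.000348147
Responsibility of Population 3: 0.000320457 / 0.000348147 ≈ 0.9205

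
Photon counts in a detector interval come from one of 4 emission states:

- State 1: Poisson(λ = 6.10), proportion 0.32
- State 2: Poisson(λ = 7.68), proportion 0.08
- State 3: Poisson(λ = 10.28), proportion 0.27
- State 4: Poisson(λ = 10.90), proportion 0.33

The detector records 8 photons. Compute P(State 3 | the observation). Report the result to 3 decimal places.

P(component k | x) = π_k·f_k(x) / marginal(x), where marginal(x) = Σ_j π_j·f_j(x).
Evaluate each component's likelihood at the observed value:
  f_1 = e^(−6.10)·6.10^8/8! = 0.10664
  f_2 = e^(−7.68)·7.68^8/8! = 0.138672
  f_3 = e^(−10.28)·10.28^8/8! = 0.10614
  f_4 = e^(−10.90)·10.90^8/8! = 0.0912182
Multiply by the mixture weights:
  π_1·f_1 = 0.32 × 0.10664 = 0.0341249
  π_2·f_2 = 0.08 × 0.138672 = 0.0110937
  π_3·f_3 = 0.27 × 0.10614 = 0.0286577
  π_4·f_4 = 0.33 × 0.0912182 = 0.030102
Normaliser: 0.0341249 + 0.0110937 + 0.0286577 + 0.030102 = 0.103978
So the posterior for State 3 is 0.0286577 / 0.103978 ≈ 0.276.

0.276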